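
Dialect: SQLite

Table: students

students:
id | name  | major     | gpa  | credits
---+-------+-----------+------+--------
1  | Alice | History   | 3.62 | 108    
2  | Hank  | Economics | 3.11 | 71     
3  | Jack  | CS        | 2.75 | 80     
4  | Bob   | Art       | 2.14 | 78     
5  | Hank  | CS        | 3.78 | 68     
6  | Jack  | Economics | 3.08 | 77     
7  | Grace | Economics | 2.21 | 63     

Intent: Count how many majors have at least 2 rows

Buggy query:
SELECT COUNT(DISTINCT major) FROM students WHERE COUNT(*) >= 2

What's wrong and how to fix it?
Bug: WHERE filters individual rows, not groups, so a group-level COUNT is invalid there

Fix: Use a subquery that GROUPs and filters with HAVING, then count its rows

Corrected query:
SELECT COUNT(*) FROM (SELECT major FROM students GROUP BY major HAVING COUNT(*) >= 2)

Result:
COUNT(*)
--------
2       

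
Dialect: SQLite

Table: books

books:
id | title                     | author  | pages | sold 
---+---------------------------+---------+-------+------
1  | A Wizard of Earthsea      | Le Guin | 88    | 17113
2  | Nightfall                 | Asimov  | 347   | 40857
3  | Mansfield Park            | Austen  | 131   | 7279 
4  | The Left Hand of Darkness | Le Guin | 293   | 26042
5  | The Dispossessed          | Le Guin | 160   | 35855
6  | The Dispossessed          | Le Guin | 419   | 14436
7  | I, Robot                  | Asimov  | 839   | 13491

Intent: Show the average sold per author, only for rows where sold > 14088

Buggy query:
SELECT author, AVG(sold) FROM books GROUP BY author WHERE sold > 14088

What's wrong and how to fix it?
Bug: WHERE cannot follow GROUP BY

Fix: Place WHERE between FROM and GROUP BY

Corrected query:
SELECT author, AVG(sold) FROM books WHERE sold > 14088 GROUP BY author

Result:
author  | AVG(sold)
--------+----------
Asimov  | 40857    
Le Guin | 23361.5  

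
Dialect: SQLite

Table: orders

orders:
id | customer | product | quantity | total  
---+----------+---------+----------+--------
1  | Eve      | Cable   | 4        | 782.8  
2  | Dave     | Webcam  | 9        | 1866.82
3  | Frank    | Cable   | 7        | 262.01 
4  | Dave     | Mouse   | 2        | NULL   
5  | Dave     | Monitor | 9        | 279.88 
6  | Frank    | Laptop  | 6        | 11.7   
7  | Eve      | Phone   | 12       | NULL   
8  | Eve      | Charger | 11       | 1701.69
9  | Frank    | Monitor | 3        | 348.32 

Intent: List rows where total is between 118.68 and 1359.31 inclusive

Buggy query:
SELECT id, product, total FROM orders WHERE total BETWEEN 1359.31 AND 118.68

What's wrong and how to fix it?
Bug: BETWEEN expects the lower bound first; with 1359.31 AND 118.68 the range is empty

Fix: Write BETWEEN 118.68 AND 1359.31

Corrected query:
SELECT id, product, total FROM orders WHERE total BETWEEN 118.68 AND 1359.31

Result:
id | product | total 
---+---------+-------
1  | Cable   | 782.8 
3  | Cable   | 262.01
5  | Monitor | 279.88
9  | Monitor | 348.32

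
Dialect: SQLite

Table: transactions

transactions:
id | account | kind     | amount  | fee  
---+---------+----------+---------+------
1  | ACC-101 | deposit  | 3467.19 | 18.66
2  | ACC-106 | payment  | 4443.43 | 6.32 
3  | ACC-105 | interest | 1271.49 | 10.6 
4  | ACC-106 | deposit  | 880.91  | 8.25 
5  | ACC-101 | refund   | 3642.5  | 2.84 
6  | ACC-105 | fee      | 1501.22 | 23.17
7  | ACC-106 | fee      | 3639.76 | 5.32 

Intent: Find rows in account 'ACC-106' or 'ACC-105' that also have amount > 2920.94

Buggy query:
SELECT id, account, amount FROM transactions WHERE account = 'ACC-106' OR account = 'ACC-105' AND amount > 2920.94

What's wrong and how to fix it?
Bug: Without parentheses, AND is evaluated before OR, so the amount filter only applies to the 'ACC-105' branch

Fix: Group the OR with parentheses (or use IN), then AND the threshold

Corrected query:
SELECT id, account, amount FROM transactions WHERE (account = 'ACC-106' OR account = 'ACC-105') AND amount > 2920.94

Result:
id | account | amount 
---+---------+--------
2  | ACC-106 | 4443.43
7  | ACC-106 | 3639.76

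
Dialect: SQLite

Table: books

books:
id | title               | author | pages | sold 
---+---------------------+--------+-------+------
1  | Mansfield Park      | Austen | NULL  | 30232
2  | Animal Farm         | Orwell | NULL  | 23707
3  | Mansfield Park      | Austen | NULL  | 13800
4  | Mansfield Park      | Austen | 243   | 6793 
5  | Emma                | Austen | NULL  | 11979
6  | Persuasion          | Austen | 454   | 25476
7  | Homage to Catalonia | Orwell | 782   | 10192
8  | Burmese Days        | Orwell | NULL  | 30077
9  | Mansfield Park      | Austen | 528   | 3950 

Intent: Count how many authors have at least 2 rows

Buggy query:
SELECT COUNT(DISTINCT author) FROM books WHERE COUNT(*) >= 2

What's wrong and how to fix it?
Bug: WHERE filters individual rows, not groups, so a group-level COUNT is invalid there

Fix: Use a subquery that GROUPs and filters with HAVING, then count its rows

Corrected query:
SELECT COUNT(*) FROM (SELECT author FROM books GROUP BY author HAVING COUNT(*) >= 2)

Result:
COUNT(*)
--------
2       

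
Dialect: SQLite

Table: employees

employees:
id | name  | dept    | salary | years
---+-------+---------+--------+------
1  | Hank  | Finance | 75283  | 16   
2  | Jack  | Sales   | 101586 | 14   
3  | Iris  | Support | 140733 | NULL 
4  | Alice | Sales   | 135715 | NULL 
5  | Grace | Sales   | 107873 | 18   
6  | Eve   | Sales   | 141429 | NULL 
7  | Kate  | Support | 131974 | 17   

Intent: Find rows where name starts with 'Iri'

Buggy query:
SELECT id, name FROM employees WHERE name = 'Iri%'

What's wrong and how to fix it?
Bug: '=' compares the literal string including the % character; pattern matching needs LIKE

Fix: Replace '=' with LIKE so 'Iri%' is treated as a pattern

Corrected query:
SELECT id, name FROM employees WHERE name LIKE 'Iri%'

Result:
id | name
---+-----
3  | Iris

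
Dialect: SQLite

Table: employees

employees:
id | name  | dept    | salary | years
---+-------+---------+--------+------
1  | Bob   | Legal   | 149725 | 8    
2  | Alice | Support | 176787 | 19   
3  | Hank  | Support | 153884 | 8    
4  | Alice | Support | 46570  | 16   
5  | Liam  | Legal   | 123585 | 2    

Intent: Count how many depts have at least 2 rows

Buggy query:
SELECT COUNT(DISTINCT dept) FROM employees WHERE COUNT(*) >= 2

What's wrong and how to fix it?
Bug: WHERE filters individual rows, not groups, so a group-level COUNT is invalid there

Fix: Group first with HAVING COUNT(*) >= 2, then COUNT the resulting groups

Corrected query:
SELECT COUNT(*) FROM (SELECT dept FROM employees GROUP BY dept HAVING COUNT(*) >= 2)

Result:
COUNT(*)
--------
2       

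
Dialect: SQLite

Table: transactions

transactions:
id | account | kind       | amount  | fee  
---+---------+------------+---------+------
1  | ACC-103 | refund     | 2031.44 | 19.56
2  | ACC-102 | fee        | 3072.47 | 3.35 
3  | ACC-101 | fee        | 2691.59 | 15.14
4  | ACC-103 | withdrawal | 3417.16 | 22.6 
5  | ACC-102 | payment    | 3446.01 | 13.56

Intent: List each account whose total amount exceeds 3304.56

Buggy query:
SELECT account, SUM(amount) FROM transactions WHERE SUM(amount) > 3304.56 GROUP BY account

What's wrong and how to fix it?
Bug: SUM(amount) is an aggregate, but WHERE filters rows before aggregation

Fix: Use HAVING (which filters groups after aggregation) instead of WHERE

Corrected query:
SELECT account, SUM(amount) FROM transactions GROUP BY account HAVING SUM(amount) > 3304.56

Result:
account | SUM(amount)
--------+------------
ACC-102 | 6518.48    
ACC-103 | 5448.6     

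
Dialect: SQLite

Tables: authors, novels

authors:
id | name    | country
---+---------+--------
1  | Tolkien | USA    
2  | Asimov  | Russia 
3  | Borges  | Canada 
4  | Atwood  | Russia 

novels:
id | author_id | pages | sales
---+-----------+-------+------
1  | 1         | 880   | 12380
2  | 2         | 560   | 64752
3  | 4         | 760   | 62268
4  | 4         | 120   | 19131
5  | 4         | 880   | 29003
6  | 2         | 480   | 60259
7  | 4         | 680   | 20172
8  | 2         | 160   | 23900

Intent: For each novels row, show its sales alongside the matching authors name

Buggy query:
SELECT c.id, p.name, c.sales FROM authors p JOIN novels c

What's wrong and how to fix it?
Bug: JOIN with no ON clause produces a cartesian product; every novels row pairs with every authors row

Fix: Add ON c.author_id = p.id to the JOIN

Corrected query:
SELECT c.id, p.name, c.sales FROM authors p JOIN novels c ON c.author_id = p.id

Result:
id | name    | sales
---+---------+------
1  | Tolkien | 12380
2  | Asimov  | 64752
3  | Atwood  | 62268
4  | Atwood  | 19131
5  | Atwood  | 29003
6  | Asimov  | 60259
7  | Atwood  | 20172
8  | Asimov  | 23900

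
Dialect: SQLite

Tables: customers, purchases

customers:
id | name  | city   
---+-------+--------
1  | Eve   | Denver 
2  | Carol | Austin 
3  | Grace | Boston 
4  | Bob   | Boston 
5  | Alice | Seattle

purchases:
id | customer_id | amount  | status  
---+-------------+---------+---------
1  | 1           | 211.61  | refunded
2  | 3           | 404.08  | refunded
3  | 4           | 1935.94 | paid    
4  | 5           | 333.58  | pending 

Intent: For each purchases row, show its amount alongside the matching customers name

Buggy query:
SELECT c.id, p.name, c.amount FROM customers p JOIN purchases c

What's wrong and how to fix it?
Bug: JOIN with no ON clause produces a cartesian product; every purchases row pairs with every customers row

Fix: Add ON c.customer_id = p.id to the JOIN

Corrected query:
SELECT c.id, p.name, c.amount FROM customers p JOIN purchases c ON c.customer_id = p.id

Result:
id | name  | amount 
---+-------+--------
1  | Eve   | 211.61 
2  | Grace | 404.08 
3  | Bob   | 1935.94
4  | Alice | 333.58 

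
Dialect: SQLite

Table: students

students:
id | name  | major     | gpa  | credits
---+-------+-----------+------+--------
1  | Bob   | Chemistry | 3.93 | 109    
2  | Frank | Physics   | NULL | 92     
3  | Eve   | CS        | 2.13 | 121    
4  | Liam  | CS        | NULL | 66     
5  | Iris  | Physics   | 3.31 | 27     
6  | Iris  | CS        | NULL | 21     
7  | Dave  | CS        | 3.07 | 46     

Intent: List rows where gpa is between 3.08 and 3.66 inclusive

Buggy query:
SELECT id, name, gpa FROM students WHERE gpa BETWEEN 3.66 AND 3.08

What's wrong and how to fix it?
Bug: BETWEEN expects the lower bound first; with 3.66 AND 3.08 the range is empty

Fix: Write BETWEEN 3.08 AND 3.66

Corrected query:
SELECT id, name, gpa FROM students WHERE gpa BETWEEN 3.08 AND 3.66

Result:
id | name | gpa 
---+------+-----
5  | Iris | 3.31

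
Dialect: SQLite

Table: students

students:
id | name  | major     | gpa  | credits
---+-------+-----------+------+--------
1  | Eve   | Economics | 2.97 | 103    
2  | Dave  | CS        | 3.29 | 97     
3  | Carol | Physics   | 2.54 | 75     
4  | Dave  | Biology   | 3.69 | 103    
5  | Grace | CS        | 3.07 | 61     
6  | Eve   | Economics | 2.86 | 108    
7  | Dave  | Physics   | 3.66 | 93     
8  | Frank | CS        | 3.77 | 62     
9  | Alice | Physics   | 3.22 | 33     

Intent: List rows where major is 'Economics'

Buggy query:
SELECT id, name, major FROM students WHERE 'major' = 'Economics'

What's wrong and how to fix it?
Bug: Single quotes denote string literals in SQL; the column name is being compared as a constant string

Fix: Remove the quotes around the column name (or use double quotes for an identifier)

Corrected query:
SELECT id, name, major FROM students WHERE major = 'Economics'

Result:
id | name | major    
---+------+----------
1  | Eve  | Economics
6  | Eve  | Economics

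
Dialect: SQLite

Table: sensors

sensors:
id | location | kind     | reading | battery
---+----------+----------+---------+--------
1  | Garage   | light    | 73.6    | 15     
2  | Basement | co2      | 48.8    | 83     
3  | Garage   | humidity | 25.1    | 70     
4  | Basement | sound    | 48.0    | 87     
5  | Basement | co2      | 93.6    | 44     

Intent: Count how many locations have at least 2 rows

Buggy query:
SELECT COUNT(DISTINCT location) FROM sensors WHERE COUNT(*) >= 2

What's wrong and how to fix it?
Bug: COUNT(*) cannot appear in WHERE; the per-group count doesn't exist yet

Fix: Group first with HAVING COUNT(*) >= 2, then COUNT the resulting groups

Corrected query:
SELECT COUNT(*) FROM (SELECT location FROM sensors GROUP BY location HAVING COUNT(*) >= 2)

Result:
COUNT(*)
--------
2       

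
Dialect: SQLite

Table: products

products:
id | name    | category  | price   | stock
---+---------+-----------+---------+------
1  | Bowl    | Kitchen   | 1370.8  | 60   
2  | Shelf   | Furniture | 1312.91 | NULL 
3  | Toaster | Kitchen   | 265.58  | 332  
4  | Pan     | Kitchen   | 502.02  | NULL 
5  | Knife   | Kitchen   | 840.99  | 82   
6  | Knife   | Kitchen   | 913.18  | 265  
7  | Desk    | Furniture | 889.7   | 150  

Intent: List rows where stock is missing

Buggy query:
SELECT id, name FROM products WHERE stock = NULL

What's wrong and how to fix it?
Bug: '= NULL' is always unknown in SQL three-valued logic, so no rows match

Fix: Replace '= NULL' with 'IS NULL'

Corrected query:
SELECT id, name FROM products WHERE stock IS NULL

Result:
id | name 
---+------
2  | Shelf
4  | Pan  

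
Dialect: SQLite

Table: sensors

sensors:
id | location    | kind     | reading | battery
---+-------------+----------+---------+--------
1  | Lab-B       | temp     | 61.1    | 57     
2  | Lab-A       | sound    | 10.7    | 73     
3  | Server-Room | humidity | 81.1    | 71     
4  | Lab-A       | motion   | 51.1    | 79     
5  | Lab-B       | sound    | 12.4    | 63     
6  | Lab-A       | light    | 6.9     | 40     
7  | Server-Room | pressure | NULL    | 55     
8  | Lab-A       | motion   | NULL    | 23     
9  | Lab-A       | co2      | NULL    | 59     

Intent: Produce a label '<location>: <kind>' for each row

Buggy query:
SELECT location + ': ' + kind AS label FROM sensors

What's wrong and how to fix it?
Bug: '+' is numeric addition; on text columns SQLite converts them to 0 instead of concatenating

Fix: Replace + with || to concatenate text

Corrected query:
SELECT location || ': ' || kind AS label FROM sensors

Result:
label                
---------------------
Lab-B: temp          
Lab-A: sound         
Server-Room: humidity
Lab-A: motion        
Lab-B: sound         
Lab-A: light         
Server-Room: pressure
Lab-A: motion        
Lab-A: co2           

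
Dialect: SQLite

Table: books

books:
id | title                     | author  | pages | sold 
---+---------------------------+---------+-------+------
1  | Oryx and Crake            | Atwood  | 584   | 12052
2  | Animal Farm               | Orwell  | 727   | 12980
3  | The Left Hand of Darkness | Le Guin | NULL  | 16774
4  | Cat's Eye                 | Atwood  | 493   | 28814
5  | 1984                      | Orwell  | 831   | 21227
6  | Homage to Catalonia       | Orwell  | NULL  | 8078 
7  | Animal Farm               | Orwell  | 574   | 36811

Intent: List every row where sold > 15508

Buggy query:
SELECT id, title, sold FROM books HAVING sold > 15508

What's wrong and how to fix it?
Bug: HAVING filters the output of aggregation, but this query has no GROUP BY and no aggregate functions, so SQLite rejects it (HAVING clause on a non-aggregate query); the condition here is per row

Fix: Use WHERE for row-level filtering

Corrected query:
SELECT id, title, sold FROM books WHERE sold > 15508

Result:
id | title                     | sold 
---+---------------------------+------
3  | The Left Hand of Darkness | 16774
4  | Cat's Eye                 | 28814
5  | 1984                      | 21227
7  | Animal Farm               | 36811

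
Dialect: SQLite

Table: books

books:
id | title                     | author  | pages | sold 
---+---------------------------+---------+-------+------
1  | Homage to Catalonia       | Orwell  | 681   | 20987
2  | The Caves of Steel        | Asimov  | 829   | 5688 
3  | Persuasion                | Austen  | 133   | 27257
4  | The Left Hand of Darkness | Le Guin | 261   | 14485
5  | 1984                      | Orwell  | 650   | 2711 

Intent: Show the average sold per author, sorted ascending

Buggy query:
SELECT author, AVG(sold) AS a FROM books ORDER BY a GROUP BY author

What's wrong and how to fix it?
Bug: GROUP BY must precede ORDER BY

Fix: Reorder: SELECT … FROM … GROUP BY … ORDER BY …

Corrected query:
SELECT author, AVG(sold) AS a FROM books GROUP BY author ORDER BY a

Result:
author  | a    
--------+------
Asimov  | 5688 
Orwell  | 11849
Le Guin | 14485
Austen  | 27257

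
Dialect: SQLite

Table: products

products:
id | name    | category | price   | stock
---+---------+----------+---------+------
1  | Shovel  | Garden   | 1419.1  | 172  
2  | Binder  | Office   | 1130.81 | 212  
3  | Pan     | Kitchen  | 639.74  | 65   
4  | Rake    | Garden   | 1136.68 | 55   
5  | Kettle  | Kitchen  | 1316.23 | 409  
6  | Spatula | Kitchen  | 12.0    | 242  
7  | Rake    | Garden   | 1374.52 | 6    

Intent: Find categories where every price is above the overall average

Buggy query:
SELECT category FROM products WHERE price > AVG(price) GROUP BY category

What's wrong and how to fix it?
Bug: AVG() is an aggregate; it can't sit directly in WHERE

Fix: Use a subquery for AVG and a HAVING MIN(...) filter so the condition holds for every row in the group

Corrected query:
SELECT category FROM products GROUP BY category HAVING MIN(price) > (SELECT AVG(price) FROM products)

Result:
category
--------
Garden  
Office  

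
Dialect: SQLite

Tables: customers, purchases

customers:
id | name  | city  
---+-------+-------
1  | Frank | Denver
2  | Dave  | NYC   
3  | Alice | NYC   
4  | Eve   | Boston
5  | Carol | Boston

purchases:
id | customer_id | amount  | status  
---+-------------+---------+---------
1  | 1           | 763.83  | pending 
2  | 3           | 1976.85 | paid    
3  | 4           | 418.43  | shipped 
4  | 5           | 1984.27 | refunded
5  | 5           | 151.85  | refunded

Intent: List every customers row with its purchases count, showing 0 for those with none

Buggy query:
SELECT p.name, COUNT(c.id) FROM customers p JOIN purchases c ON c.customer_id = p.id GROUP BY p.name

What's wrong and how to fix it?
Bug: An inner join excludes parents with zero children

Fix: Use LEFT JOIN so parents without children still appear (COUNT(c.id) gives 0)

Corrected query:
SELECT p.name, COUNT(c.id) FROM customers p LEFT JOIN purchases c ON c.customer_id = p.id GROUP BY p.name

Result:
name  | COUNT(c.id)
------+------------
Alice | 1          
Carol | 2          
Dave  | 0          
Eve   | 1          
Frank | 1          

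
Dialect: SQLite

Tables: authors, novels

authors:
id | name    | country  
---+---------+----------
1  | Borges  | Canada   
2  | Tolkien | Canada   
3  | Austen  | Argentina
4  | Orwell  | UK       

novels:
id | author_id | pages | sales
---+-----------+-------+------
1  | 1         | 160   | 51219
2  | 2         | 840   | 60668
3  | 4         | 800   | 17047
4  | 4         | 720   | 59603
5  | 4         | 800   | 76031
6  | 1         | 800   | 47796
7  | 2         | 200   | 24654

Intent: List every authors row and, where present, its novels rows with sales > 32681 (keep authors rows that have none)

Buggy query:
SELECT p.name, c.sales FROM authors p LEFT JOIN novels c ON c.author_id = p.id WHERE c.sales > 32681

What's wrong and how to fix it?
Bug: A WHERE condition on the right-hand table after LEFT JOIN drops unmatched parents

Fix: Put 'c.sales > 32681' in the JOIN's ON clause instead of WHERE

Corrected query:
SELECT p.name, c.sales FROM authors p LEFT JOIN novels c ON c.author_id = p.id AND c.sales > 32681

Result:
name    | sales
--------+------
Borges  | 47796
Borges  | 51219
Tolkien | 60668
Austen  | NULL 
Orwell  | 59603
Orwell  | 76031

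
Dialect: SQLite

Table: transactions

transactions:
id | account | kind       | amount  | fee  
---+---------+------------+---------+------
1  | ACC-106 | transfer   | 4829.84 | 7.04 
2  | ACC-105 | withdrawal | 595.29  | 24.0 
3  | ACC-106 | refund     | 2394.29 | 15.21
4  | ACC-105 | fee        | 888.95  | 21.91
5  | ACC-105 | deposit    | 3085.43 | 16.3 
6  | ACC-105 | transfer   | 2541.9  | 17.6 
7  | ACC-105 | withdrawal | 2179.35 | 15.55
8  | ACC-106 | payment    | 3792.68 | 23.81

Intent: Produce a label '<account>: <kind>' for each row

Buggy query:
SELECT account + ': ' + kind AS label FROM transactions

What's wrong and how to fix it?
Bug: SQLite uses || for string concatenation; + coerces text to numbers (yielding 0)

Fix: Use the || operator for string concatenation

Corrected query:
SELECT account || ': ' || kind AS label FROM transactions

Result:
label              
-------------------
ACC-106: transfer  
ACC-105: withdrawal
ACC-106: refund    
ACC-105: fee       
ACC-105: deposit   
ACC-105: transfer  
ACC-105: withdrawal
ACC-106: payment   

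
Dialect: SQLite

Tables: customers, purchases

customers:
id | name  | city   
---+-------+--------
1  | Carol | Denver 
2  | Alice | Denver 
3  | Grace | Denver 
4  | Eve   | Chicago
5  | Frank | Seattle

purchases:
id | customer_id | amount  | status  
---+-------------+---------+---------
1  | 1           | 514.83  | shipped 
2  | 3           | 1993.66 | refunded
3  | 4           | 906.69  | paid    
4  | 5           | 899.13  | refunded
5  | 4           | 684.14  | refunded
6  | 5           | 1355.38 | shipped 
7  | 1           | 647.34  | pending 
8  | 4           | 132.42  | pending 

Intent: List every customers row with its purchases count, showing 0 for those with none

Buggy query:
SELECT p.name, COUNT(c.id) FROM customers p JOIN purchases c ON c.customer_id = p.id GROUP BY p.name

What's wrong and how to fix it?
Bug: INNER JOIN drops customers rows that have no matching purchases rows

Fix: Use LEFT JOIN so parents without children still appear (COUNT(c.id) gives 0)

Corrected query:
SELECT p.name, COUNT(c.id) FROM customers p LEFT JOIN purchases c ON c.customer_id = p.id GROUP BY p.name

Result:
name  | COUNT(c.id)
------+------------
Alice | 0          
Carol | 2          
Eve   | 3          
Frank | 2          
Grace | 1          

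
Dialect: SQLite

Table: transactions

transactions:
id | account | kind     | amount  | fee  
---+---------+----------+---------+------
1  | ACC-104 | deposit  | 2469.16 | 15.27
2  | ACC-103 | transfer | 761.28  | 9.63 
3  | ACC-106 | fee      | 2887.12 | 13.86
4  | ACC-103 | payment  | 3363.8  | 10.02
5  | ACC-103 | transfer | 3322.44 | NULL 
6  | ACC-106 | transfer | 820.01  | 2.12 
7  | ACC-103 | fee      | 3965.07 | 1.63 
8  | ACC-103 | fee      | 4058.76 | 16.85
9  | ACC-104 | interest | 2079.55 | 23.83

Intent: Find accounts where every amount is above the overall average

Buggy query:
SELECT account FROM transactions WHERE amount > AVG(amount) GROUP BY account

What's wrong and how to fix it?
Bug: AVG() is an aggregate; it can't sit directly in WHERE

Fix: Use a subquery for AVG and a HAVING MIN(...) filter so the condition holds for every row in the group

Corrected query:
SELECT account FROM transactions GROUP BY account HAVING MIN(amount) > (SELECT AVG(amount) FROM transactions)

Result:
(no rows)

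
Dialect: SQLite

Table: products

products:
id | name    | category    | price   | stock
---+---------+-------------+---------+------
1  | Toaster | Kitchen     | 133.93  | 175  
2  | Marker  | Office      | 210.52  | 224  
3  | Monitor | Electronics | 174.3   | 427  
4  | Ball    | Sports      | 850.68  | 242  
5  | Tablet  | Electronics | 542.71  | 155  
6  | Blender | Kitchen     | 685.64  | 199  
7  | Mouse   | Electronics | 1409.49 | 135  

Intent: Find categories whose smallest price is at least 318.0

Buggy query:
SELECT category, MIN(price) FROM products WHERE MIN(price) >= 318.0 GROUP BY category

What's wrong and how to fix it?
Bug: MIN() in WHERE is a misuse of aggregate

Fix: Use HAVING for the per-group MIN condition

Corrected query:
SELECT category, MIN(price) FROM products GROUP BY category HAVING MIN(price) >= 318.0

Result:
category | MIN(price)
---------+-----------
Sports   | 850.68    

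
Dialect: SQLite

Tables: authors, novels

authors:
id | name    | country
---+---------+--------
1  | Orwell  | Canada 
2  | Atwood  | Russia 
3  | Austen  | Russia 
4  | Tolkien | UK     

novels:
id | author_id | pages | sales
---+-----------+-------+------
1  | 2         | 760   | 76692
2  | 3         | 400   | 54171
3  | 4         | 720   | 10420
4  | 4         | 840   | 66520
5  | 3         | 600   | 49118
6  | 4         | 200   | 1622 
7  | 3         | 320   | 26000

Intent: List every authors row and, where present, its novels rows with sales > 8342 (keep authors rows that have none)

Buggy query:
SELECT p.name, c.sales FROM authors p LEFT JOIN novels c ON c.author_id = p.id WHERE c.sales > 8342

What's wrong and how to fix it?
Bug: A WHERE condition on the right-hand table after LEFT JOIN drops unmatched parents

Fix: Put 'c.sales > 8342' in the JOIN's ON clause instead of WHERE

Corrected query:
SELECT p.name, c.sales FROM authors p LEFT JOIN novels c ON c.author_id = p.id AND c.sales > 8342

Result:
name    | sales
--------+------
Orwell  | NULL 
Atwood  | 76692
Austen  | 26000
Austen  | 49118
Austen  | 54171
Tolkien | 10420
Tolkien | 66520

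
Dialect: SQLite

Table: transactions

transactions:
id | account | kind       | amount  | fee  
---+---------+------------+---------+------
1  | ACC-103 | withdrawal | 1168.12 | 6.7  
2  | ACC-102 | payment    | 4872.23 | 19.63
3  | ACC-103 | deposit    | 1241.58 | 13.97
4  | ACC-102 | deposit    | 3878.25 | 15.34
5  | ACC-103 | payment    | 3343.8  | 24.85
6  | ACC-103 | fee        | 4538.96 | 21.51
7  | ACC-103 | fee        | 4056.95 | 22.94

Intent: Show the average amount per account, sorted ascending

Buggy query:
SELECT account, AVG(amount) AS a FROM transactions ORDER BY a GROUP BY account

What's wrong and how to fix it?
Bug: ORDER BY appears before GROUP BY; SQL clause order requires GROUP BY first

Fix: Reorder: SELECT … FROM … GROUP BY … ORDER BY …

Corrected query:
SELECT account, AVG(amount) AS a FROM transactions GROUP BY account ORDER BY a

Result:
account | a       
--------+---------
ACC-103 | 2869.882
ACC-102 | 4375.24 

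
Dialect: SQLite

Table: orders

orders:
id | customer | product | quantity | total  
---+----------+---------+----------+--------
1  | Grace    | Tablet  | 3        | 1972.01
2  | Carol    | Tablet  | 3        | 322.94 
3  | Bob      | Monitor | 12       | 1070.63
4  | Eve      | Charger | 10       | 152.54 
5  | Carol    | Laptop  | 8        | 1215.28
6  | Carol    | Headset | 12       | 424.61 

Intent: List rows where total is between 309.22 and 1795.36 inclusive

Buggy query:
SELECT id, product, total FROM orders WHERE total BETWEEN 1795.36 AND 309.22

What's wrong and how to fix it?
Bug: BETWEEN expects the lower bound first; with 1795.36 AND 309.22 the range is empty

Fix: Write BETWEEN 309.22 AND 1795.36

Corrected query:
SELECT id, product, total FROM orders WHERE total BETWEEN 309.22 AND 1795.36

Result:
id | product | total  
---+---------+--------
2  | Tablet  | 322.94 
3  | Monitor | 1070.63
5  | Laptop  | 1215.28
6  | Headset | 424.61 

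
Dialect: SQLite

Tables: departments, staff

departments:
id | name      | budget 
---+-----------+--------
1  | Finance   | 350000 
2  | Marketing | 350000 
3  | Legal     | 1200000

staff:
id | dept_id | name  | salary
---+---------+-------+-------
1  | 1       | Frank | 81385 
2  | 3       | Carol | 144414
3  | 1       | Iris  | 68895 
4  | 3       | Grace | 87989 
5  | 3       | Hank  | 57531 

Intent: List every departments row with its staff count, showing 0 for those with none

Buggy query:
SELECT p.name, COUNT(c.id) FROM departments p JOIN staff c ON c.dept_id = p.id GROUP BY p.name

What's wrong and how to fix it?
Bug: INNER JOIN drops departments rows that have no matching staff rows

Fix: Switch to LEFT JOIN to retain unmatched parent rows

Corrected query:
SELECT p.name, COUNT(c.id) FROM departments p LEFT JOIN staff c ON c.dept_id = p.id GROUP BY p.name

Result:
name      | COUNT(c.id)
----------+------------
Finance   | 2          
Legal     | 3          
Marketing | 0          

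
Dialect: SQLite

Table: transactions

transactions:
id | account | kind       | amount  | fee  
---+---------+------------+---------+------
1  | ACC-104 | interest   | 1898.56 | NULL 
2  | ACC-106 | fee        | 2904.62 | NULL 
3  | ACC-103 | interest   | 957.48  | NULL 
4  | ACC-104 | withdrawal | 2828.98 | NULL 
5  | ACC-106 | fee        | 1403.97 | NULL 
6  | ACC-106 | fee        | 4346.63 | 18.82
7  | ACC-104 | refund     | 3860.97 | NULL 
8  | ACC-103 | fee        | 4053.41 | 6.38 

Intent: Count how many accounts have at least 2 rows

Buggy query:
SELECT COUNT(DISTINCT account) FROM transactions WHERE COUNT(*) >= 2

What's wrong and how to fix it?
Bug: COUNT(*) cannot appear in WHERE; the per-group count doesn't exist yet

Fix: Use a subquery that GROUPs and filters with HAVING, then count its rows

Corrected query:
SELECT COUNT(*) FROM (SELECT account FROM transactions GROUP BY account HAVING COUNT(*) >= 2)

Result:
COUNT(*)
--------
3       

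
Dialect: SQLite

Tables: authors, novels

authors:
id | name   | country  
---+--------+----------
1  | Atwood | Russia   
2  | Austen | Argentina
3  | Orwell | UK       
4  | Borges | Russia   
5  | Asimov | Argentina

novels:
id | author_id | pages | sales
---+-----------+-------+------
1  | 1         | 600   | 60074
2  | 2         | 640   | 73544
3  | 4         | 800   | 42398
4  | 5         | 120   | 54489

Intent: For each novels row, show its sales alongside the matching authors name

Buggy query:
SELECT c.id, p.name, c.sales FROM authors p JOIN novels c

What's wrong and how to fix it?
Bug: JOIN with no ON clause produces a cartesian product; every novels row pairs with every authors row

Fix: Add ON c.author_id = p.id to the JOIN

Corrected query:
SELECT c.id, p.name, c.sales FROM authors p JOIN novels c ON c.author_id = p.id

Result:
id | name   | sales
---+--------+------
1  | Atwood | 60074
2  | Austen | 73544
3  | Borges | 42398
4  | Asimov | 54489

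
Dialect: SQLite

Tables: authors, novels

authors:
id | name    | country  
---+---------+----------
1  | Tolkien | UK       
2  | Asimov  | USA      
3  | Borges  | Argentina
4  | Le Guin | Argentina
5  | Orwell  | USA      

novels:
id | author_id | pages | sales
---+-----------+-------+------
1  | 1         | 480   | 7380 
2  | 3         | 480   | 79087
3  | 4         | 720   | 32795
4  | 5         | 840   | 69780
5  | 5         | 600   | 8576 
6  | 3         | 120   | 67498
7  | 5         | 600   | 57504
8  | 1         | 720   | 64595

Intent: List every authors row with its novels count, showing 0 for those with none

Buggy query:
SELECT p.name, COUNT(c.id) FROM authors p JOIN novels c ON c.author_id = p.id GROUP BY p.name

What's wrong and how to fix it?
Bug: INNER JOIN drops authors rows that have no matching novels rows

Fix: Switch to LEFT JOIN to retain unmatched parent rows

Corrected query:
SELECT p.name, COUNT(c.id) FROM authors p LEFT JOIN novels c ON c.author_id = p.id GROUP BY p.name

Result:
name    | COUNT(c.id)
--------+------------
Asimov  | 0          
Borges  | 2          
Le Guin | 1          
Orwell  | 3          
Tolkien | 2          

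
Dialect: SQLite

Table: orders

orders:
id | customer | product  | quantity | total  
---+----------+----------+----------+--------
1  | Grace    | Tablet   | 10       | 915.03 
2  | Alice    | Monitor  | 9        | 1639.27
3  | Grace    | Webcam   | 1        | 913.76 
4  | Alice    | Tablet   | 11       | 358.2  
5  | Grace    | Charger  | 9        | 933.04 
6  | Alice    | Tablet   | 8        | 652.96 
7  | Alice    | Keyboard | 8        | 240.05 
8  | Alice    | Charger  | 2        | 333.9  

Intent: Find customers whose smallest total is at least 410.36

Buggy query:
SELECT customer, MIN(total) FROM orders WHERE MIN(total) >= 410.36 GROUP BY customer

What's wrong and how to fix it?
Bug: Aggregates like MIN are computed per group after WHERE runs

Fix: Use HAVING for the per-group MIN condition

Corrected query:
SELECT customer, MIN(total) FROM orders GROUP BY customer HAVING MIN(total) >= 410.36

Result:
customer | MIN(total)
---------+-----------
Grace    | 913.76    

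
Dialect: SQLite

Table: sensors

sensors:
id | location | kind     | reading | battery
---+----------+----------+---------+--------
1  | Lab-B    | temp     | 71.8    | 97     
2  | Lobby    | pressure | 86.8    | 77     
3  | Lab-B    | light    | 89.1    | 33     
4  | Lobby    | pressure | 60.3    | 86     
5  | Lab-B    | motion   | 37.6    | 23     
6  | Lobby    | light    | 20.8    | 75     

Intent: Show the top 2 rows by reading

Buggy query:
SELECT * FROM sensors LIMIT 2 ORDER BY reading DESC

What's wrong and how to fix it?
Bug: ORDER BY cannot follow LIMIT; LIMIT is the final clause

Fix: Swap the clauses: ORDER BY first, then LIMIT

Corrected query:
SELECT * FROM sensors ORDER BY reading DESC LIMIT 2

Result:
id | location | kind     | reading | battery
---+----------+----------+---------+--------
3  | Lab-B    | light    | 89.1    | 33     
2  | Lobby    | pressure | 86.8    | 77     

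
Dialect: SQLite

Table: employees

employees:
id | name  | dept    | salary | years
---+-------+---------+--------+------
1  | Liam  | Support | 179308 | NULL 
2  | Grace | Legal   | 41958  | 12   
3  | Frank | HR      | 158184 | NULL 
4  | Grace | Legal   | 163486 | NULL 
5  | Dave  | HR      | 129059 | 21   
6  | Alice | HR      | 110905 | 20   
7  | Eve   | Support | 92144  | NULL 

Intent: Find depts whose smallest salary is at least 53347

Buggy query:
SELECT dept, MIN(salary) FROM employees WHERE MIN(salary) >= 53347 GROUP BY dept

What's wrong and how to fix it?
Bug: MIN() in WHERE is a misuse of aggregate

Fix: Use HAVING for the per-group MIN condition

Corrected query:
SELECT dept, MIN(salary) FROM employees GROUP BY dept HAVING MIN(salary) >= 53347

Result:
dept    | MIN(salary)
--------+------------
HR      | 110905     
Support | 92144      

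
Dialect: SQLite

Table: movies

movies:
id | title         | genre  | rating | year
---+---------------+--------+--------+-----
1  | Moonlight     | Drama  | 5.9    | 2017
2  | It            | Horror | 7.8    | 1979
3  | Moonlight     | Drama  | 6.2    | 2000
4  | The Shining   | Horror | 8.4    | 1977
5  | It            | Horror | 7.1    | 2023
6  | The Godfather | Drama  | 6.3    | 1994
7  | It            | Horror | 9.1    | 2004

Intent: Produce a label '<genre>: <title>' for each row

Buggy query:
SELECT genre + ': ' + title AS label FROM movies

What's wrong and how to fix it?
Bug: '+' is numeric addition; on text columns SQLite converts them to 0 instead of concatenating

Fix: Replace + with || to concatenate text

Corrected query:
SELECT genre || ': ' || title AS label FROM movies

Result:
label               
--------------------
Drama: Moonlight    
Horror: It          
Drama: Moonlight    
Horror: The Shining 
Horror: It          
Drama: The Godfather
Horror: It          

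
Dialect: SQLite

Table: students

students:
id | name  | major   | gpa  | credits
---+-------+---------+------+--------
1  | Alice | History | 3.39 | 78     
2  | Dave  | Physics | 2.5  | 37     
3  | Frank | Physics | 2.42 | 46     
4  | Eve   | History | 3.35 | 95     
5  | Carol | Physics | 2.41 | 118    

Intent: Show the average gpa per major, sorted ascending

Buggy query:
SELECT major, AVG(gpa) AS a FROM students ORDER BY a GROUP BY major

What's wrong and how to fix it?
Bug: GROUP BY must precede ORDER BY

Fix: Reorder: SELECT … FROM … GROUP BY … ORDER BY …

Corrected query:
SELECT major, AVG(gpa) AS a FROM students GROUP BY major ORDER BY a

Result:
major   | a       
--------+---------
Physics | 2.443333
History | 3.37    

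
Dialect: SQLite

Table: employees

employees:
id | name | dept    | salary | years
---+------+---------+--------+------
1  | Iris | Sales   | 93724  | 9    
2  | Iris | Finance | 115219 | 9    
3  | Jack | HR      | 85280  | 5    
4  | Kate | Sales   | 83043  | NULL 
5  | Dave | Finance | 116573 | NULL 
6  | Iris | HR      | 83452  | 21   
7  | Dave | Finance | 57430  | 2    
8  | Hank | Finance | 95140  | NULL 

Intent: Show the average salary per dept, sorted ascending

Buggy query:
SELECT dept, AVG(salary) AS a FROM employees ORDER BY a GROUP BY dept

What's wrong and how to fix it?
Bug: ORDER BY appears before GROUP BY; SQL clause order requires GROUP BY first

Fix: Move ORDER BY to the end, after GROUP BY

Corrected query:
SELECT dept, AVG(salary) AS a FROM employees GROUP BY dept ORDER BY a

Result:
dept    | a      
--------+--------
HR      | 84366  
Sales   | 88383.5
Finance | 96090.5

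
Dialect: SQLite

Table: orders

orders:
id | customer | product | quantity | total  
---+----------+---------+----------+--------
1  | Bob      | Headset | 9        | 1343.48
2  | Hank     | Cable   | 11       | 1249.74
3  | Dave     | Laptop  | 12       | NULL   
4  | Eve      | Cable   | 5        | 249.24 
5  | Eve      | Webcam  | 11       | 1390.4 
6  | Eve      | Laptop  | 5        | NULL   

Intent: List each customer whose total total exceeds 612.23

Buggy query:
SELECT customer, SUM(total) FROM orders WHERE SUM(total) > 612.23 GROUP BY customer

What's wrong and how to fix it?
Bug: SUM(total) is an aggregate, but WHERE filters rows before aggregation

Fix: Use HAVING (which filters groups after aggregation) instead of WHERE

Corrected query:
SELECT customer, SUM(total) FROM orders GROUP BY customer HAVING SUM(total) > 612.23

Result:
customer | SUM(total)
---------+-----------
Bob      | 1343.48   
Eve      | 1639.64   
Hank     | 1249.74   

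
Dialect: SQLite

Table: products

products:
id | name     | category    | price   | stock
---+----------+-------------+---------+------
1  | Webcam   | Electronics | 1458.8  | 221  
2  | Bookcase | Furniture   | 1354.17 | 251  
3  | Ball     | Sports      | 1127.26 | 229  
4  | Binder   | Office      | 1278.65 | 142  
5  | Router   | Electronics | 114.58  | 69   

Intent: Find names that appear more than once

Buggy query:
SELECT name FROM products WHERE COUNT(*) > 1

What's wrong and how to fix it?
Bug: WHERE can't reference COUNT(*); aggregates are computed after WHERE

Fix: GROUP BY name, then filter groups with HAVING COUNT(*) > 1

Corrected query:
SELECT name FROM products GROUP BY name HAVING COUNT(*) > 1

Result:
(no rows)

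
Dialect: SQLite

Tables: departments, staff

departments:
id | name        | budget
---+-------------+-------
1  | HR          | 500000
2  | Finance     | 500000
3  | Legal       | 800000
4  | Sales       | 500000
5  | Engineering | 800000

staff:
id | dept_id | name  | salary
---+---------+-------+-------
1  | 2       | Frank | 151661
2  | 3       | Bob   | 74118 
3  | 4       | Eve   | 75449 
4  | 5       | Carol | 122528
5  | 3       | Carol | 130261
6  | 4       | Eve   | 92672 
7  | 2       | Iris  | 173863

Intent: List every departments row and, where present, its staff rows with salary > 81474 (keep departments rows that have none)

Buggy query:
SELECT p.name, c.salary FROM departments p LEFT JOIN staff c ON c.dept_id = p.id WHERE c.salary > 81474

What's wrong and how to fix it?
Bug: Filtering c.salary in WHERE discards the NULL rows produced by LEFT JOIN, turning it into an inner join

Fix: Put 'c.salary > 81474' in the JOIN's ON clause instead of WHERE

Corrected query:
SELECT p.name, c.salary FROM departments p LEFT JOIN staff c ON c.dept_id = p.id AND c.salary > 81474

Result:
name        | salary
------------+-------
HR          | NULL  
Finance     | 151661
Finance     | 173863
Legal       | 130261
Sales       | 92672 
Engineering | 122528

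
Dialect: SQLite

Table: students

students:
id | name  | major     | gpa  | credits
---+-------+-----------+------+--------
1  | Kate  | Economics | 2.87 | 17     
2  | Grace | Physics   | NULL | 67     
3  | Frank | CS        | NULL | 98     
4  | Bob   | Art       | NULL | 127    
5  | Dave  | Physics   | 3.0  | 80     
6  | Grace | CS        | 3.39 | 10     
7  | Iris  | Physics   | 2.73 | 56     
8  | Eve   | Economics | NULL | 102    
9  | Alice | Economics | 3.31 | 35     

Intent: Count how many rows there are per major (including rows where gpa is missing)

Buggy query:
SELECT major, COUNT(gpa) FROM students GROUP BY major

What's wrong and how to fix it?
Bug: COUNT(column) counts non-NULL values only; rows with NULL gpa aren't counted

Fix: Use COUNT(*) to count all rows regardless of NULL

Corrected query:
SELECT major, COUNT(*) FROM students GROUP BY major

Result:
major     | COUNT(*)
----------+---------
Art       | 1       
CS        | 2       
Economics | 3       
Physics   | 3       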